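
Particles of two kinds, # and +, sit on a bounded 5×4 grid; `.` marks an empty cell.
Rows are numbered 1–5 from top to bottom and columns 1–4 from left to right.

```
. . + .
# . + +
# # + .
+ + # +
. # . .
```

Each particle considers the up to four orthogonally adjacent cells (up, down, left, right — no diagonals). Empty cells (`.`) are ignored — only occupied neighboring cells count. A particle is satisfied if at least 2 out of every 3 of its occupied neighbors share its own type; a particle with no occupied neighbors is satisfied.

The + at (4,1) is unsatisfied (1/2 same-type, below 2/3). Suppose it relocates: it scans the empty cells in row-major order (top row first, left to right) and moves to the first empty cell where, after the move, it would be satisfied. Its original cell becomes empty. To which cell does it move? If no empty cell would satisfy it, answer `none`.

Vacating (4,1). Empty cells in order:
  (1,1): 0/1 same-type → still unsatisfied.
  (1,2): 1/1 same-type → satisfied — stop here.

(1,2)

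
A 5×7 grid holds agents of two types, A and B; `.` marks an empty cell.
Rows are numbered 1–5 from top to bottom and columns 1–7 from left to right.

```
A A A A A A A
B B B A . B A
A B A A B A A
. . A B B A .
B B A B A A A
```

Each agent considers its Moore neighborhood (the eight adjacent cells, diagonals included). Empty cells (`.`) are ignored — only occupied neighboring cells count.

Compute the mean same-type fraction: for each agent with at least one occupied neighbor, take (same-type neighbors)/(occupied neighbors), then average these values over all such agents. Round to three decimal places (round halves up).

Row 1: (1,1)A 1/3 · (1,2)A 2/5 · (1,3)A 3/5 · (1,4)A 3/4 · (1,5)A 3/4 · (1,6)A 3/4 · (1,7)A 2/3
Row 2: (2,1)B 2/5 · (2,2)B 3/8 · (2,3)B 2/8 · (2,4)A 5/7 · (2,6)B 1/7 · (2,7)A 4/5
Row 3: (3,1)A 0/3 · (3,2)B 3/6 · (3,3)A 3/7 · (3,4)A 3/7 · (3,5)B 3/7 · (3,6)A 3/6 · (3,7)A 3/4
Row 4: (4,3)A 3/7 · (4,4)B 3/8 · (4,5)B 3/8 · (4,6)A 5/7
Row 5: (5,1)B 1/1 · (5,2)B 1/3 · (5,3)A 1/4 · (5,4)B 2/5 · (5,5)A 2/5 · (5,6)A 3/4 · (5,7)A 2/2
Sum over 31 agents: 1/3 + 2/5 + 3/5 + 3/4 + 3/4 + 3/4 + 2/3 + 2/5 + 3/8 + 2/8 + 5/7 + 1/7 + 4/5 + 0/3 + 3/6 + 3/7 + 3/7 + 3/7 + 3/6 + 3/4 + 3/7 + 3/8 + 3/8 + 5/7 + 1/1 + 1/3 + 1/4 + 2/5 + 2/5 + 3/4 + 2/2 = 2687/168; mean = 2687/168 ÷ 31 = 2687/5208 = 0.515937… → 0.516.

0.516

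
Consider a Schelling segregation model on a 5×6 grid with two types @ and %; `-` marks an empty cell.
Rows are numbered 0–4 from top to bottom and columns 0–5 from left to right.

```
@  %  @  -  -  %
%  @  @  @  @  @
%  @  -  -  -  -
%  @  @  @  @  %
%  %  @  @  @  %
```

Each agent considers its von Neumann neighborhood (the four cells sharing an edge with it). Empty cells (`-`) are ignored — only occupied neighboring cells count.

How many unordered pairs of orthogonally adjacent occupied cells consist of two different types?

12

Scan each occupied cell's neighbors to the right and below so each pair is counted once.
Row 0: @(0,0)–%(0,1)≠ @(0,0)–%(1,0)≠ %(0,1)–@(0,2)≠ %(0,1)–@(1,1)≠ @(0,2)–@(1,2)= %(0,5)–@(1,5)≠  → 5/6 unlike.
Row 1: %(1,0)–@(1,1)≠ %(1,0)–%(2,0)= @(1,1)–@(1,2)= @(1,1)–@(2,1)= @(1,2)–@(1,3)= @(1,3)–@(1,4)= @(1,4)–@(1,5)=  → 1/7 unlike.
Row 2: %(2,0)–@(2,1)≠ %(2,0)–%(3,0)= @(2,1)–@(3,1)=  → 1/3 unlike.
Row 3: %(3,0)–@(3,1)≠ %(3,0)–%(4,0)= @(3,1)–@(3,2)= @(3,1)–%(4,1)≠ @(3,2)–@(3,3)= @(3,2)–@(4,2)= @(3,3)–@(3,4)= @(3,3)–@(4,3)= @(3,4)–%(3,5)≠ @(3,4)–@(4,4)= %(3,5)–%(4,5)=  → 3/11 unlike.
Row 4: %(4,0)–%(4,1)= %(4,1)–@(4,2)≠ @(4,2)–@(4,3)= @(4,3)–@(4,4)= @(4,4)–%(4,5)≠  → 2/5 unlike.
Total adjacent occupied pairs: 32; unlike-type pairs: 12.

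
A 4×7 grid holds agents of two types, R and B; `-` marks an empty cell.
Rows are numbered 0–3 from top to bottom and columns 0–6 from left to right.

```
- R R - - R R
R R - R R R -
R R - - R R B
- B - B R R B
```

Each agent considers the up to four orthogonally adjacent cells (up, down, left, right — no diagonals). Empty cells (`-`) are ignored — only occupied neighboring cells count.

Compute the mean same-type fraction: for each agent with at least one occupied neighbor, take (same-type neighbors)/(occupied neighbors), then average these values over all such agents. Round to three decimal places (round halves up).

0.776

(0,1)R 2/2
(0,2)R 1/1
(0,5)R 2/2
(0,6)R 1/1
(1,0)R 2/2
(1,1)R 3/3
(1,3)R 1/1
(1,4)R 3/3
(1,5)R 3/3
(2,0)R 2/2
(2,1)R 2/3
(2,4)R 3/3
(2,5)R 3/4
(2,6)B 1/2
(3,1)B 0/1
(3,3)B 0/1
(3,4)R 2/3
(3,5)R 2/3
(3,6)B 1/2
Sum over 19 agents: 2/2 + 1/1 + 2/2 + 1/1 + 2/2 + 3/3 + 1/1 + 3/3 + 3/3 + 2/2 + 2/3 + 3/3 + 3/4 + 1/2 + 0/1 + 0/1 + 2/3 + 2/3 + 1/2 = 59/4; mean = 59/4 ÷ 19 = 59/76 = 0.776315… → 0.776.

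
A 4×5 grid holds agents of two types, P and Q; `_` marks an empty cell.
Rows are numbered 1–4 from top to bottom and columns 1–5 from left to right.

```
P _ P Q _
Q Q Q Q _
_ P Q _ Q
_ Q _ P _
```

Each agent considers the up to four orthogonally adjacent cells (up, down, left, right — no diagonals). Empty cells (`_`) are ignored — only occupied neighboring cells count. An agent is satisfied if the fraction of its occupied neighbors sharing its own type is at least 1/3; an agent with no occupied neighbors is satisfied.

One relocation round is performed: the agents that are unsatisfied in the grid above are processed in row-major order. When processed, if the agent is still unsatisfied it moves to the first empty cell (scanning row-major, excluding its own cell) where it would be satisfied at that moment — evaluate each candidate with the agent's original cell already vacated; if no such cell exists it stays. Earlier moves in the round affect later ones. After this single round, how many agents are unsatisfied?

0

Initially unsatisfied (in order): (1,1), (1,3), (3,2), (4,2).
  (1,1) → (1,2).
  (1,3): now satisfied by earlier moves; stays.
  (3,2) → (1,1).
  (4,2): now satisfied by earlier moves; stays.
Resulting grid:
P P P Q _
Q Q Q Q _
_ _ Q _ Q
_ Q _ P _
All satisfied now.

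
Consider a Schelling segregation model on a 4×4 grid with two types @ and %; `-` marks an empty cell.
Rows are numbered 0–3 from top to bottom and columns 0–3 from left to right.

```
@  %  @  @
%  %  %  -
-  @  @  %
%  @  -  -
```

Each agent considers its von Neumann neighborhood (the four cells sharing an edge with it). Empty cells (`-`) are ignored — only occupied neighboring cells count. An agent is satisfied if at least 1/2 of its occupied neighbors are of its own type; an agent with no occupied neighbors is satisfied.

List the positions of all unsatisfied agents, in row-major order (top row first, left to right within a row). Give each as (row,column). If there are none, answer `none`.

(0,0), (0,1), (0,2), (1,2), (2,2), (2,3), (3,0)

Row 0: (0,0)@ 0/2 not · (0,1)% 1/3 not · (0,2)@ 1/3 not · (0,3)@ 1/1 satisfied
Row 1: (1,0)% 1/2 satisfied · (1,1)% 3/4 satisfied · (1,2)% 1/3 not
Row 2: (2,1)@ 2/3 satisfied · (2,2)@ 1/3 not · (2,3)% 0/1 not
Row 3: (3,0)% 0/1 not · (3,1)@ 1/2 satisfied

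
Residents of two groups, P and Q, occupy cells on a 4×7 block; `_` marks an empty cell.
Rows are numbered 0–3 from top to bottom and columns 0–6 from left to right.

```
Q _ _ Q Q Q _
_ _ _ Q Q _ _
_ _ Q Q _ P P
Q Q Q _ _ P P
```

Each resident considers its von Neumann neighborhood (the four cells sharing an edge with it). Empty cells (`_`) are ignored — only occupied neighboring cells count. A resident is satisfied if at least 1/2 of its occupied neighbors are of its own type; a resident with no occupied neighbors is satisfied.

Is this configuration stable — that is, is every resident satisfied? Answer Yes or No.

(0,0)Q 0/0 ✓
(0,3)Q 2/2 ✓
(0,4)Q 3/3 ✓
(0,5)Q 1/1 ✓
(1,3)Q 3/3 ✓
(1,4)Q 2/2 ✓
(2,2)Q 2/2 ✓
(2,3)Q 2/2 ✓
(2,5)P 2/2 ✓
(2,6)P 2/2 ✓
(3,0)Q 1/1 ✓
(3,1)Q 2/2 ✓
(3,2)Q 2/2 ✓
(3,5)P 2/2 ✓
(3,6)P 2/2 ✓
All meet the threshold, so the configuration is stable.

Yes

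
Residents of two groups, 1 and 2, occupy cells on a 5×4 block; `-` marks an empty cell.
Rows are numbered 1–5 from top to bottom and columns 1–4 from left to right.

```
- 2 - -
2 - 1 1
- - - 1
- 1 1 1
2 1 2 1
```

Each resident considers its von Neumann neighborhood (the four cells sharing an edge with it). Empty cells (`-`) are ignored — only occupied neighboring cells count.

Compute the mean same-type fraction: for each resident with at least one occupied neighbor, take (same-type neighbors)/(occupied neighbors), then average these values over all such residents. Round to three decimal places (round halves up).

(1,2)2 — no occupied neighbors
(2,1)2 — no occupied neighbors
(2,3)1 1/1
(2,4)1 2/2
(3,4)1 2/2
(4,2)1 2/2
(4,3)1 2/3
(4,4)1 3/3
(5,1)2 0/1
(5,2)1 1/3
(5,3)2 0/3
(5,4)1 1/2
Sum over 10 residents: 1/1 + 2/2 + 2/2 + 2/2 + 2/3 + 3/3 + 0/1 + 1/3 + 0/3 + 1/2 = 13/2; mean = 13/2 ÷ 10 = 13/20 = 0.65 → 0.650.

0.650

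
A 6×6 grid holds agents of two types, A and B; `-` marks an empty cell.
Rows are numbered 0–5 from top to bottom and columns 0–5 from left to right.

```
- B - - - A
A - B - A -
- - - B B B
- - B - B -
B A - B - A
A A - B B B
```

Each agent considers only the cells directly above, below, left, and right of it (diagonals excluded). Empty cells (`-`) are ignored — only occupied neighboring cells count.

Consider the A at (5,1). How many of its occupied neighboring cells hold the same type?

2

Occupied neighbors of (5,1): (4,1)=A, (5,0)=A.
Same type (A): 2 of 2.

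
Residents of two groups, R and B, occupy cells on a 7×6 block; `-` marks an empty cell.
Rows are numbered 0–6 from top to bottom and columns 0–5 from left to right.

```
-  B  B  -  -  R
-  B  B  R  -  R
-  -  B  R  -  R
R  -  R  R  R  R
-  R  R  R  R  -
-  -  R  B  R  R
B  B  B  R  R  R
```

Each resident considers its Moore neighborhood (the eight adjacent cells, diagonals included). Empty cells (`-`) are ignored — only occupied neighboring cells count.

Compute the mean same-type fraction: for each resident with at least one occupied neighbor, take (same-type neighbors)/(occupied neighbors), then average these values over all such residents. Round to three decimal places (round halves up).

Row 0: (0,1)B 3/3 · (0,2)B 3/4 · (0,5)R 1/1
Row 1: (1,1)B 4/4 · (1,2)B 4/6 · (1,3)R 1/4 · (1,5)R 2/2
Row 2: (2,2)B 2/6 · (2,3)R 4/6 · (2,5)R 3/3
Row 3: (3,0)R 1/1 · (3,2)R 5/6 · (3,3)R 6/7 · (3,4)R 6/6 · (3,5)R 3/3
Row 4: (4,1)R 4/4 · (4,2)R 5/6 · (4,3)R 7/8 · (4,4)R 6/7
Row 5: (5,2)R 4/7 · (5,3)B 1/8 · (5,4)R 6/7 · (5,5)R 4/4
Row 6: (6,0)B 1/1 · (6,1)B 2/3 · (6,2)B 2/4 · (6,3)R 3/5 · (6,4)R 4/5 · (6,5)R 3/3
Sum over 29 residents: 3/3 + 3/4 + 1/1 + 4/4 + 4/6 + 1/4 + 2/2 + 2/6 + 4/6 + 3/3 + 1/1 + 5/6 + 6/7 + 6/6 + 3/3 + 4/4 + 5/6 + 7/8 + 6/7 + 4/7 + 1/8 + 6/7 + 4/4 + 1/1 + 2/3 + 2/4 + 3/5 + 4/5 + 3/3 = 1613/70; mean = 1613/70 ÷ 29 = 1613/2030 = 0.794581… → 0.795.

0.795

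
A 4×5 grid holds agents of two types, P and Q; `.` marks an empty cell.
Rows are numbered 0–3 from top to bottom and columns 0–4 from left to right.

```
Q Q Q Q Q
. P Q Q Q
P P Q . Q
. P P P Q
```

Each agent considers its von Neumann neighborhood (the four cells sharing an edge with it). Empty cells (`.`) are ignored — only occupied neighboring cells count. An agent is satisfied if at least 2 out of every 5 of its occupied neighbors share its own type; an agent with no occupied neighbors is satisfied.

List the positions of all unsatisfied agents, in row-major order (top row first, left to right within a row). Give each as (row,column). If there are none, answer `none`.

(1,1), (2,2)

Row 0: (0,0)Q 1/1 ✓ · (0,1)Q 2/3 ✓ · (0,2)Q 3/3 ✓ · (0,3)Q 3/3 ✓ · (0,4)Q 2/2 ✓
Row 1: (1,1)P 1/3 ✗ · (1,2)Q 3/4 ✓ · (1,3)Q 3/3 ✓ · (1,4)Q 3/3 ✓
Row 2: (2,0)P 1/1 ✓ · (2,1)P 3/4 ✓ · (2,2)Q 1/3 ✗ · (2,4)Q 2/2 ✓
Row 3: (3,1)P 2/2 ✓ · (3,2)P 2/3 ✓ · (3,3)P 1/2 ✓ · (3,4)Q 1/2 ✓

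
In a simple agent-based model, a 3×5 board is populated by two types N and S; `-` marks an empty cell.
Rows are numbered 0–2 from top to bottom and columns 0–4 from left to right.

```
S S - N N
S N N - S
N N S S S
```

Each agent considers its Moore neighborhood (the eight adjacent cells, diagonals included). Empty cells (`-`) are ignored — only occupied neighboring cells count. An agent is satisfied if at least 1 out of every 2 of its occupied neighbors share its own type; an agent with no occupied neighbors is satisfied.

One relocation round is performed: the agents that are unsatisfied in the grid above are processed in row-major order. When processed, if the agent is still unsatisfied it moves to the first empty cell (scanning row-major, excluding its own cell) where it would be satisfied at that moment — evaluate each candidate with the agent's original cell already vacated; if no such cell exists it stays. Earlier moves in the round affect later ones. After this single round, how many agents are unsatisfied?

4

Initially unsatisfied (in order): (1,0), (1,1), (2,2).
  (1,0) → (1,3).
  (1,1): now satisfied by earlier moves; stays.
  (2,2): no empty cell satisfies it; stays.
Resulting grid:
S S - N N
- N N S S
N N S S S
Unsatisfied now: (0,1), (0,4), (1,2), (2,2).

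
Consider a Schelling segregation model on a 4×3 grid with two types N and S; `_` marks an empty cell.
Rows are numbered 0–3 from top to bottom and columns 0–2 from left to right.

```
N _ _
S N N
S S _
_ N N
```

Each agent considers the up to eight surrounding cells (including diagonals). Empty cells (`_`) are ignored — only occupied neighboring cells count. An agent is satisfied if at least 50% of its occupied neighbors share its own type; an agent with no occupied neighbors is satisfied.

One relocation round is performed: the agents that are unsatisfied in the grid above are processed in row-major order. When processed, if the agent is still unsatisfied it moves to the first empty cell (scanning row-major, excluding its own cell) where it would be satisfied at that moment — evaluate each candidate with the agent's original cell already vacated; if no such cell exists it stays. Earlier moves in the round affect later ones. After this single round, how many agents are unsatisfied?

1

Initially unsatisfied (in order): (1,1), (2,1), (3,1).
  (1,1) → (0,1).
  (2,1) → (3,0).
  (3,1) → (0,2).
Resulting grid:
N N N
S _ N
S _ _
S _ N
Unsatisfied now: (1,0).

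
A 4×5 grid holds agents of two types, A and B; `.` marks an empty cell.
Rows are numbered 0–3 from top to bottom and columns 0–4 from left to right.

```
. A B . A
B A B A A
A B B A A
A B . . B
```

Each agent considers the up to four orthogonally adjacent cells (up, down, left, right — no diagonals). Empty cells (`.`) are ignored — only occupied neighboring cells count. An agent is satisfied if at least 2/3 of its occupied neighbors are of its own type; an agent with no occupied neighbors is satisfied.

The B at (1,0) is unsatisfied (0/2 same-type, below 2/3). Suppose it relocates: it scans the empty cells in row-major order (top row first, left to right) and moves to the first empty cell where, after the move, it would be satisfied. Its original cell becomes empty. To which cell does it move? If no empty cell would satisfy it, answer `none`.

Vacating (1,0). Empty cells in order:
  (0,0): 0/1 same-type → still unsatisfied.
  (0,3): 1/3 same-type → still unsatisfied.
  (3,2): 2/2 same-type → satisfied — stop here.

(3,2)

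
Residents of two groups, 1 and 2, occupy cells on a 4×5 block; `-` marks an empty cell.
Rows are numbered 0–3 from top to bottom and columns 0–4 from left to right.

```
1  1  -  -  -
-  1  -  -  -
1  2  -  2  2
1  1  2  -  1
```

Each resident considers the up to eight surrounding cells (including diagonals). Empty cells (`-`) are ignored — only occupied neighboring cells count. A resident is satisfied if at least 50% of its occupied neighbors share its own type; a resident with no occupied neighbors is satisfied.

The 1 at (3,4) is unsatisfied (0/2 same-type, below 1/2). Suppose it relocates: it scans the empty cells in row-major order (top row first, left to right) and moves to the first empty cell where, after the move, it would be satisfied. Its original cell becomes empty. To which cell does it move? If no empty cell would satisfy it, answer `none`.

(0,2)

Vacating (3,4). Empty cells in order:
  (0,2): 2/2 same-type → satisfied — stop here.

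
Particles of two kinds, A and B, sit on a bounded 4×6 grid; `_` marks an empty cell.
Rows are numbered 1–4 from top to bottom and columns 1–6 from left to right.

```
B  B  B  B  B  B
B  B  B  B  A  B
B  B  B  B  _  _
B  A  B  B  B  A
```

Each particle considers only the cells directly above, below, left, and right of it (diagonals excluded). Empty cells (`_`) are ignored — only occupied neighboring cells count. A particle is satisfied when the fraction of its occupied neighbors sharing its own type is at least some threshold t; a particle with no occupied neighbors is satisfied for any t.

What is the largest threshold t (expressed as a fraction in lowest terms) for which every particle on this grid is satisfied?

0/1

(1,1)B 2/2
(1,2)B 3/3
(1,3)B 3/3
(1,4)B 3/3
(1,5)B 2/3
(1,6)B 2/2
(2,1)B 3/3
(2,2)B 4/4
(2,3)B 4/4
(2,4)B 3/4
(2,5)A 0/3
(2,6)B 1/2
(3,1)B 3/3
(3,2)B 3/4
(3,3)B 4/4
(3,4)B 3/3
(4,1)B 1/2
(4,2)A 0/3
(4,3)B 2/3
(4,4)B 3/3
(4,5)B 1/2
(4,6)A 0/1
The smallest same-type fraction is 0/3 at (2,5), which reduces to 0/1. Any threshold above that leaves this particle unsatisfied.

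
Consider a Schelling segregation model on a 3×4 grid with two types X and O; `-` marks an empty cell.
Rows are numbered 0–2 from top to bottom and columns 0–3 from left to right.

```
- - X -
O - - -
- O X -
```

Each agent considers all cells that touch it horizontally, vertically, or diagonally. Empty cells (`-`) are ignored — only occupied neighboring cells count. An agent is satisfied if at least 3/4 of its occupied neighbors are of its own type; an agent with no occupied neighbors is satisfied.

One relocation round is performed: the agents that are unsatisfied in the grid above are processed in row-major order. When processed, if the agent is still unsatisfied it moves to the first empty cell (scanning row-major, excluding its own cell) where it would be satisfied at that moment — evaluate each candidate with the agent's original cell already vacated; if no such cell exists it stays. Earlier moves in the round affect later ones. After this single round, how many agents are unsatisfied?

0

Initially unsatisfied (in order): (2,1), (2,2).
  (2,1) → (0,0).
  (2,2): now satisfied by earlier moves; stays.
Resulting grid:
O - X -
O - - -
- - X -
All satisfied now.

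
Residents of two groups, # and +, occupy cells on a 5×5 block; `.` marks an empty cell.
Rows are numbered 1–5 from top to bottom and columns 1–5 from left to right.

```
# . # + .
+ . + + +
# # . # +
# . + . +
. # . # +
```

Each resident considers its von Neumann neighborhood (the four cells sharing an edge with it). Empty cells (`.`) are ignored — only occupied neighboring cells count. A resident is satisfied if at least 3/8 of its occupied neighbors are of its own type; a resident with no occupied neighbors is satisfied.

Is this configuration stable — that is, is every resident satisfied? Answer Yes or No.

Row 1: (1,1)# 0/1 not · (1,3)# 0/2 not · (1,4)+ 1/2 satisfied
Row 2: (2,1)+ 0/2 not · (2,3)+ 1/2 satisfied · (2,4)+ 3/4 satisfied · (2,5)+ 2/2 satisfied
Row 3: (3,1)# 2/3 satisfied · (3,2)# 1/1 satisfied · (3,4)# 0/2 not · (3,5)+ 2/3 satisfied
Row 4: (4,1)# 1/1 satisfied · (4,3)+ 0/0 satisfied · (4,5)+ 2/2 satisfied
Row 5: (5,2)# 0/0 satisfied · (5,4)# 0/1 not · (5,5)+ 1/2 satisfied
For instance (1,1) has only 0/1 same-type neighbors, below 3/8.

No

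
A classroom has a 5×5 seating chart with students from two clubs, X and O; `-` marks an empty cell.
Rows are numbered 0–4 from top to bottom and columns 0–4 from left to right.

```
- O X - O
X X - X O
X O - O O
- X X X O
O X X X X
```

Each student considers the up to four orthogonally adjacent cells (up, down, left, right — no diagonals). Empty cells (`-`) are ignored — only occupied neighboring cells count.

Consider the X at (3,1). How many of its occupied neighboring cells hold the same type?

Occupied neighbors of (3,1): (2,1)=O, (4,1)=X, (3,2)=X.
Same type (X): 2 of 3.

2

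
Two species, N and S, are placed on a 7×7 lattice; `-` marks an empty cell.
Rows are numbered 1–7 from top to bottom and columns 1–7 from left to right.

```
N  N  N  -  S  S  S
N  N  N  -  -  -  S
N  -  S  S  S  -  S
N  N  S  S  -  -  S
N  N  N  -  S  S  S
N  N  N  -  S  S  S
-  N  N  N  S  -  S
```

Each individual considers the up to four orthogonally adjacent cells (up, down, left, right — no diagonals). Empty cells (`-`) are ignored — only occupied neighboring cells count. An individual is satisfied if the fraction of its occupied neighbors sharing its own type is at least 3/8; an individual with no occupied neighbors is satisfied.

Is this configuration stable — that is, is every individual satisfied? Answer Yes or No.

(1,1)N 2/2 ✓
(1,2)N 3/3 ✓
(1,3)N 2/2 ✓
(1,5)S 1/1 ✓
(1,6)S 2/2 ✓
(1,7)S 2/2 ✓
(2,1)N 3/3 ✓
(2,2)N 3/3 ✓
(2,3)N 2/3 ✓
(2,7)S 2/2 ✓
(3,1)N 2/2 ✓
(3,3)S 2/3 ✓
(3,4)S 3/3 ✓
(3,5)S 1/1 ✓
(3,7)S 2/2 ✓
(4,1)N 3/3 ✓
(4,2)N 2/3 ✓
(4,3)S 2/4 ✓
(4,4)S 2/2 ✓
(4,7)S 2/2 ✓
(5,1)N 3/3 ✓
(5,2)N 4/4 ✓
(5,3)N 2/3 ✓
(5,5)S 2/2 ✓
(5,6)S 3/3 ✓
(5,7)S 3/3 ✓
(6,1)N 2/2 ✓
(6,2)N 4/4 ✓
(6,3)N 3/3 ✓
(6,5)S 3/3 ✓
(6,6)S 3/3 ✓
(6,7)S 3/3 ✓
(7,2)N 2/2 ✓
(7,3)N 3/3 ✓
(7,4)N 1/2 ✓
(7,5)S 1/2 ✓
(7,7)S 1/1 ✓
All meet the threshold, so the configuration is stable.

Yes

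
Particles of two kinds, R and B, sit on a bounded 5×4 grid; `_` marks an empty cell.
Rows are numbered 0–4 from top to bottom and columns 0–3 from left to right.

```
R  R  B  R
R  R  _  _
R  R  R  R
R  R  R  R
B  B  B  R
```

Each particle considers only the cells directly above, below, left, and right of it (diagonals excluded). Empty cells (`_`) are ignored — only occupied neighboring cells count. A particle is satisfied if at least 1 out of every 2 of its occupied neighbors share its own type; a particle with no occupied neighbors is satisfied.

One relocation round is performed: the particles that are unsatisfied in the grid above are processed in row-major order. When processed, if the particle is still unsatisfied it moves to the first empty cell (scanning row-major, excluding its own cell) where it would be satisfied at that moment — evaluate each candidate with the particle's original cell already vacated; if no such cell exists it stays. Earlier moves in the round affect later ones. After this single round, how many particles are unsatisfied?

1

Initially unsatisfied (in order): (0,2), (0,3), (4,2).
  (0,2): no empty cell satisfies it; stays.
  (0,3) → (1,2).
  (4,2) → (0,3).
Resulting grid:
R R B B
R R R _
R R R R
R R R R
B B _ R
Unsatisfied now: (0,2).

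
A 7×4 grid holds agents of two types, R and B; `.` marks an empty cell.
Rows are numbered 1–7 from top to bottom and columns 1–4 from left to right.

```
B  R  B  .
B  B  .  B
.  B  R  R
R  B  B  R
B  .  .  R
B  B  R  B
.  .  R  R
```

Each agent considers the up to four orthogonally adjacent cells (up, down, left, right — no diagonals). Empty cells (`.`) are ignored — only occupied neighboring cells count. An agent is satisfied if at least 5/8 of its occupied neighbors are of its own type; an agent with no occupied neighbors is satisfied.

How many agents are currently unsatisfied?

(1,1)B 1/2 ✗
(1,2)R 0/3 ✗
(1,3)B 0/1 ✗
(2,1)B 2/2 ✓
(2,2)B 2/3 ✓
(2,4)B 0/1 ✗
(3,2)B 2/3 ✓
(3,3)R 1/3 ✗
(3,4)R 2/3 ✓
(4,1)R 0/2 ✗
(4,2)B 2/3 ✓
(4,3)B 1/3 ✗
(4,4)R 2/3 ✓
(5,1)B 1/2 ✗
(5,4)R 1/2 ✗
(6,1)B 2/2 ✓
(6,2)B 1/2 ✗
(6,3)R 1/3 ✗
(6,4)B 0/3 ✗
(7,3)R 2/2 ✓
(7,4)R 1/2 ✗
Unsatisfied: (1,1), (1,2), (1,3), (2,4), (3,3), (4,1), (4,3), (5,1), (5,4), (6,2), (6,3), (6,4), (7,4) — 13 in total.

13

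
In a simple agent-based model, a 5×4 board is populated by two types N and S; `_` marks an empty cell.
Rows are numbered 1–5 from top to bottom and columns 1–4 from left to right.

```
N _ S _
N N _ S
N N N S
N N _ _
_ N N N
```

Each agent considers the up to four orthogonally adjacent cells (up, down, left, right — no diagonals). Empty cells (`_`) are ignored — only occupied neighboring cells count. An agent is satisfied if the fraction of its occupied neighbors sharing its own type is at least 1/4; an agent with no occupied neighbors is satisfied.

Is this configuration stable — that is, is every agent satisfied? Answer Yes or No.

Yes

Row 1: (1,1)N 1/1 satisfied · (1,3)S 0/0 satisfied
Row 2: (2,1)N 3/3 satisfied · (2,2)N 2/2 satisfied · (2,4)S 1/1 satisfied
Row 3: (3,1)N 3/3 satisfied · (3,2)N 4/4 satisfied · (3,3)N 1/2 satisfied · (3,4)S 1/2 satisfied
Row 4: (4,1)N 2/2 satisfied · (4,2)N 3/3 satisfied
Row 5: (5,2)N 2/2 satisfied · (5,3)N 2/2 satisfied · (5,4)N 1/1 satisfied
All meet the threshold, so the configuration is stable.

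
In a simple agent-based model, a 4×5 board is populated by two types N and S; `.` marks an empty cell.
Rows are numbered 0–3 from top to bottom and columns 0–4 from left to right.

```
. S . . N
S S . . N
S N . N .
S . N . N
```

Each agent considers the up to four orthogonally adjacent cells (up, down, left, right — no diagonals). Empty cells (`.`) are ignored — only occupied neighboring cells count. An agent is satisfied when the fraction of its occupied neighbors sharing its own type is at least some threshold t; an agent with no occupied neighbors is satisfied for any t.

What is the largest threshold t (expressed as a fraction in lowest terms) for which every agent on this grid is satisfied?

0/1

Row 0: (0,1)S 1/1 · (0,4)N 1/1
Row 1: (1,0)S 2/2 · (1,1)S 2/3 · (1,4)N 1/1
Row 2: (2,0)S 2/3 · (2,1)N 0/2 · (2,3)N — no occupied neighbors
Row 3: (3,0)S 1/1 · (3,2)N — no occupied neighbors · (3,4)N — no occupied neighbors
The smallest same-type fraction is 0/2 at (2,1), which reduces to 0/1. Any threshold above that leaves this agent unsatisfied.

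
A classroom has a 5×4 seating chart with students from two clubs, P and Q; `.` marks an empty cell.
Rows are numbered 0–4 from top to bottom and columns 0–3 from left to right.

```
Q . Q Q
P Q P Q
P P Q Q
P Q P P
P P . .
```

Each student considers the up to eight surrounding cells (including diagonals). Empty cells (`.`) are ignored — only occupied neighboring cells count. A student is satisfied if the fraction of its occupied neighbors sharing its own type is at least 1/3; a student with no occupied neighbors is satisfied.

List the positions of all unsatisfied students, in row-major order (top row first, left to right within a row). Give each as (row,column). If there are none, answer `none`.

(1,2), (3,1)

(0,0)Q 1/2 ✓
(0,2)Q 3/4 ✓
(0,3)Q 2/3 ✓
(1,0)P 2/4 ✓
(1,1)Q 3/7 ✓
(1,2)P 1/7 ✗
(1,3)Q 4/5 ✓
(2,0)P 3/5 ✓
(2,1)P 5/8 ✓
(2,2)Q 4/8 ✓
(2,3)Q 2/5 ✓
(3,0)P 4/5 ✓
(3,1)Q 1/7 ✗
(3,2)P 3/6 ✓
(3,3)P 1/3 ✓
(4,0)P 2/3 ✓
(4,1)P 3/4 ✓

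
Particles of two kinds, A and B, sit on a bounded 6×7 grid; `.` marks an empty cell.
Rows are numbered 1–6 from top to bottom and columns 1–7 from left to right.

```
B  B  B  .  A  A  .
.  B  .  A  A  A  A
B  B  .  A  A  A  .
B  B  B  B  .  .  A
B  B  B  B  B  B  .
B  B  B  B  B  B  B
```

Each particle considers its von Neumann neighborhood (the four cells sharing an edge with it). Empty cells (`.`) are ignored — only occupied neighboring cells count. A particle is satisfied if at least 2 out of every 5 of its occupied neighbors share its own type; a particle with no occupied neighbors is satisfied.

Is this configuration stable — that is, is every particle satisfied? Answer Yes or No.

Yes

Row 1: (1,1)B 1/1 ok · (1,2)B 3/3 ok · (1,3)B 1/1 ok · (1,5)A 2/2 ok · (1,6)A 2/2 ok
Row 2: (2,2)B 2/2 ok · (2,4)A 2/2 ok · (2,5)A 4/4 ok · (2,6)A 4/4 ok · (2,7)A 1/1 ok
Row 3: (3,1)B 2/2 ok · (3,2)B 3/3 ok · (3,4)A 2/3 ok · (3,5)A 3/3 ok · (3,6)A 2/2 ok
Row 4: (4,1)B 3/3 ok · (4,2)B 4/4 ok · (4,3)B 3/3 ok · (4,4)B 2/3 ok · (4,7)A 0/0 ok
Row 5: (5,1)B 3/3 ok · (5,2)B 4/4 ok · (5,3)B 4/4 ok · (5,4)B 4/4 ok · (5,5)B 3/3 ok · (5,6)B 2/2 ok
Row 6: (6,1)B 2/2 ok · (6,2)B 3/3 ok · (6,3)B 3/3 ok · (6,4)B 3/3 ok · (6,5)B 3/3 ok · (6,6)B 3/3 ok · (6,7)B 1/1 ok
All meet the threshold, so the configuration is stable.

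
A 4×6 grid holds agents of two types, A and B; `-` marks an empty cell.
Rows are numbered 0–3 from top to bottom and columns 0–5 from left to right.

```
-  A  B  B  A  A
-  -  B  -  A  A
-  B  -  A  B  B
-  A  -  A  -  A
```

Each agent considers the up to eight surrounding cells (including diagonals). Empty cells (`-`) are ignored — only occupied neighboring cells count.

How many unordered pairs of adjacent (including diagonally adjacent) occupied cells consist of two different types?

Scan each occupied cell's neighbors to the right and below (and the two forward diagonals) so each pair is counted once.
Row 0: A(0,1)–B(0,2)≠ A(0,1)–B(1,2)≠ B(0,2)–B(0,3)= B(0,2)–B(1,2)= B(0,3)–A(0,4)≠ B(0,3)–A(1,4)≠ B(0,3)–B(1,2)= A(0,4)–A(0,5)= A(0,4)–A(1,4)= A(0,4)–A(1,5)= A(0,5)–A(1,5)= A(0,5)–A(1,4)=  → 4/12 unlike.
Row 1: B(1,2)–A(2,3)≠ B(1,2)–B(2,1)= A(1,4)–A(1,5)= A(1,4)–B(2,4)≠ A(1,4)–B(2,5)≠ A(1,4)–A(2,3)= A(1,5)–B(2,5)≠ A(1,5)–B(2,4)≠  → 5/8 unlike.
Row 2: B(2,1)–A(3,1)≠ A(2,3)–B(2,4)≠ A(2,3)–A(3,3)= B(2,4)–B(2,5)= B(2,4)–A(3,5)≠ B(2,4)–A(3,3)≠ B(2,5)–A(3,5)≠  → 5/7 unlike.
Total adjacent occupied pairs: 27; unlike-type pairs: 14.

14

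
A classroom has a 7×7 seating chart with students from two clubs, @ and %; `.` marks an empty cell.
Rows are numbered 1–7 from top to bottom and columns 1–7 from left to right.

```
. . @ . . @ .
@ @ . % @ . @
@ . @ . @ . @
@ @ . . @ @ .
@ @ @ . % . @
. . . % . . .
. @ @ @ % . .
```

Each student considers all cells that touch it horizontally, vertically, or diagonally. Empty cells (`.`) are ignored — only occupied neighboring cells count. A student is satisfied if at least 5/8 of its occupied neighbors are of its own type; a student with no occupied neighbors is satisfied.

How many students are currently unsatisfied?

Row 1: (1,3)@ 1/2 ✗ · (1,6)@ 2/2 ✓
Row 2: (2,1)@ 2/2 ✓ · (2,2)@ 4/4 ✓ · (2,4)% 0/4 ✗ · (2,5)@ 2/3 ✓ · (2,7)@ 2/2 ✓
Row 3: (3,1)@ 4/4 ✓ · (3,3)@ 2/3 ✓ · (3,5)@ 3/4 ✓ · (3,7)@ 2/2 ✓
Row 4: (4,1)@ 4/4 ✓ · (4,2)@ 6/6 ✓ · (4,5)@ 2/3 ✓ · (4,6)@ 4/5 ✓
Row 5: (5,1)@ 3/3 ✓ · (5,2)@ 4/4 ✓ · (5,3)@ 2/3 ✓ · (5,5)% 1/3 ✗ · (5,7)@ 1/1 ✓
Row 6: (6,4)% 2/5 ✗
Row 7: (7,2)@ 1/1 ✓ · (7,3)@ 2/3 ✓ · (7,4)@ 1/3 ✗ · (7,5)% 1/2 ✗
Unsatisfied: (1,3), (2,4), (5,5), (6,4), (7,4), (7,5) — 6 in total.

6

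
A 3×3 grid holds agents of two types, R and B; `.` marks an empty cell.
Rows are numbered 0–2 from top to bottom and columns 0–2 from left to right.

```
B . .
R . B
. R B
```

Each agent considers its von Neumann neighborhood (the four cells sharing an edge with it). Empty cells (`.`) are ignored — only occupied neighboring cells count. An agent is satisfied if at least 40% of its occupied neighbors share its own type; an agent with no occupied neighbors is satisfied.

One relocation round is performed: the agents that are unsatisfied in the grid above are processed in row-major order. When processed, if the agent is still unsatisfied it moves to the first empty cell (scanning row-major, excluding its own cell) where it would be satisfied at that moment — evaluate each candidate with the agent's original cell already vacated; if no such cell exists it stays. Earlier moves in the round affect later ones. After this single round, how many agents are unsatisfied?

1

Initially unsatisfied (in order): (0,0), (1,0), (2,1).
  (0,0) → (0,1).
  (1,0): now satisfied by earlier moves; stays.
  (2,1) → (0,0).
Resulting grid:
R B .
R . B
. . B
Unsatisfied now: (0,1).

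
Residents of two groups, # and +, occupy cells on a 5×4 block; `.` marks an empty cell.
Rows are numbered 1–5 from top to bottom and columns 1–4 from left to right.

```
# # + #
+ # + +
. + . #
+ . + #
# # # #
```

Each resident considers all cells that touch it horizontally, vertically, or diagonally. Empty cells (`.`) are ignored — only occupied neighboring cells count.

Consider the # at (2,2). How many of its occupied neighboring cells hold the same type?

2

Occupied neighbors of (2,2): (1,1)=#, (1,2)=#, (1,3)=+, (2,1)=+, (2,3)=+, (3,2)=+.
Same type (#): 2 of 6.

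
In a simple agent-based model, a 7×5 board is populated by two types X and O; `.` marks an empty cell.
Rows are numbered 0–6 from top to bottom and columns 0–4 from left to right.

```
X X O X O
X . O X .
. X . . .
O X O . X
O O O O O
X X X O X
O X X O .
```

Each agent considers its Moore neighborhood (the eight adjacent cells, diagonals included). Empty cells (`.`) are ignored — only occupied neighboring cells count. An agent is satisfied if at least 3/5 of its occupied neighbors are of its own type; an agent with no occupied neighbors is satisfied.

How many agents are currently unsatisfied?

22

(0,0)X 2/2 ✓
(0,1)X 2/4 ✗
(0,2)O 1/4 ✗
(0,3)X 1/4 ✗
(0,4)O 0/2 ✗
(1,0)X 3/3 ✓
(1,2)O 1/5 ✗
(1,3)X 1/4 ✗
(2,1)X 2/5 ✗
(3,0)O 2/4 ✗
(3,1)X 1/6 ✗
(3,2)O 3/5 ✓
(3,4)X 0/2 ✗
(4,0)O 2/5 ✗
(4,1)O 4/8 ✗
(4,2)O 4/7 ✗
(4,3)O 4/7 ✗
(4,4)O 2/4 ✗
(5,0)X 2/5 ✗
(5,1)X 4/8 ✗
(5,2)X 3/8 ✗
(5,3)O 4/7 ✗
(5,4)X 0/4 ✗
(6,0)O 0/3 ✗
(6,1)X 4/5 ✓
(6,2)X 3/5 ✓
(6,3)O 1/4 ✗
Unsatisfied: (0,1), (0,2), (0,3), (0,4), (1,2), (1,3), (2,1), (3,0), (3,1), (3,4), (4,0), (4,1), (4,2), (4,3), (4,4), (5,0), (5,1), (5,2), (5,3), (5,4), (6,0), (6,3) — 22 in total.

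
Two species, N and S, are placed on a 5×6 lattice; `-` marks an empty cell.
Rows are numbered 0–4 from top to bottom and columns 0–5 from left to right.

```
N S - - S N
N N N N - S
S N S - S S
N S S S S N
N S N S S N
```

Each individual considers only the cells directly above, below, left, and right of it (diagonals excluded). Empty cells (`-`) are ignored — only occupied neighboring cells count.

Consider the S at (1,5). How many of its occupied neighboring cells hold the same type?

Occupied neighbors of (1,5): (0,5)=N, (2,5)=S.
Same type (S): 1 of 2.

1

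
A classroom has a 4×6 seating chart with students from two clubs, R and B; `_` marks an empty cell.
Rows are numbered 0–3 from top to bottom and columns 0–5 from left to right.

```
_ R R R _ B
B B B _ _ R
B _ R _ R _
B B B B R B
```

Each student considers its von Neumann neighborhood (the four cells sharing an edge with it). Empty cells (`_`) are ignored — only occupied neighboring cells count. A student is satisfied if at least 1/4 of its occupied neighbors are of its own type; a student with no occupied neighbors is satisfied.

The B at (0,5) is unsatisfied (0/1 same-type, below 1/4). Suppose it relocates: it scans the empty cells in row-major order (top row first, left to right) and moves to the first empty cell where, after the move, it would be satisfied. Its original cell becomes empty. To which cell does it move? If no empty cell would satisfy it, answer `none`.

(0,0)

Vacating (0,5). Empty cells in order:
  (0,0): 1/2 same-type → satisfied — stop here.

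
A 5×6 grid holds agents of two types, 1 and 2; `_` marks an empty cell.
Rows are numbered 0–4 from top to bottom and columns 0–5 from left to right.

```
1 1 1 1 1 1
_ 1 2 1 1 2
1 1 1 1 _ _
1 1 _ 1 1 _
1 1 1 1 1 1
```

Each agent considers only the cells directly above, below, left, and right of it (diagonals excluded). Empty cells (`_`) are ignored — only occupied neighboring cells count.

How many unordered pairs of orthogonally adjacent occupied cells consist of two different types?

Scan each occupied cell's neighbors to the right and below so each pair is counted once.
Row 0: 1(0,0)–1(0,1)= 1(0,1)–1(0,2)= 1(0,1)–1(1,1)= 1(0,2)–1(0,3)= 1(0,2)–2(1,2)≠ 1(0,3)–1(0,4)= 1(0,3)–1(1,3)= 1(0,4)–1(0,5)= 1(0,4)–1(1,4)= 1(0,5)–2(1,5)≠  → 2/10 unlike.
Row 1: 1(1,1)–2(1,2)≠ 1(1,1)–1(2,1)= 2(1,2)–1(1,3)≠ 2(1,2)–1(2,2)≠ 1(1,3)–1(1,4)= 1(1,3)–1(2,3)= 1(1,4)–2(1,5)≠  → 4/7 unlike.
Row 2: 1(2,0)–1(2,1)= 1(2,0)–1(3,0)= 1(2,1)–1(2,2)= 1(2,1)–1(3,1)= 1(2,2)–1(2,3)= 1(2,3)–1(3,3)=  → 0/6 unlike.
Row 3: 1(3,0)–1(3,1)= 1(3,0)–1(4,0)= 1(3,1)–1(4,1)= 1(3,3)–1(3,4)= 1(3,3)–1(4,3)= 1(3,4)–1(4,4)=  → 0/6 unlike.
Row 4: 1(4,0)–1(4,1)= 1(4,1)–1(4,2)= 1(4,2)–1(4,3)= 1(4,3)–1(4,4)= 1(4,4)–1(4,5)=  → 0/5 unlike.
Total adjacent occupied pairs: 34; unlike-type pairs: 6.

6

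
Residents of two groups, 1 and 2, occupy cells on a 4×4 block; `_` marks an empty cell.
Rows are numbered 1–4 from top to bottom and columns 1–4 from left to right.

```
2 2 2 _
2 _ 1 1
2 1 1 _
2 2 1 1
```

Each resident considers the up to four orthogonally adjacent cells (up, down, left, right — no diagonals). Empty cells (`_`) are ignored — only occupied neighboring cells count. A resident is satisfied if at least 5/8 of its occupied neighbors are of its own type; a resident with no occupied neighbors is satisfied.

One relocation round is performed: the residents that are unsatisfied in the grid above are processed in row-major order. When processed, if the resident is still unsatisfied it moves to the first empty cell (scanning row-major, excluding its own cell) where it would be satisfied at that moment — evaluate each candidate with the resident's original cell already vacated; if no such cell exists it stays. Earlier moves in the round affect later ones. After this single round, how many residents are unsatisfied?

Initially unsatisfied (in order): (1,3), (3,2), (4,2).
  (1,3): no empty cell satisfies it; stays.
  (3,2) → (3,4).
  (4,2) → (2,2).
Resulting grid:
2 2 2 _
2 2 1 1
2 _ 1 1
2 _ 1 1
Unsatisfied now: (1,3), (2,3).

2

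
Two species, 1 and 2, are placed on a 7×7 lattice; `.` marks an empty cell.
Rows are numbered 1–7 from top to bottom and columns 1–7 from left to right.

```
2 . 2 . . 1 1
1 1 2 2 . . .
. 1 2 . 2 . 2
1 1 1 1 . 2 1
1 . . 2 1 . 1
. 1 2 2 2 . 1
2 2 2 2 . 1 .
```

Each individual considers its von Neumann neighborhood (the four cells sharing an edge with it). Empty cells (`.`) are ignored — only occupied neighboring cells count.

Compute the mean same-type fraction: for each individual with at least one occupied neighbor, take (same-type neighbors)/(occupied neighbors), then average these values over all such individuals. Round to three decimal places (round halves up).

(1,1)2 0/1
(1,3)2 1/1
(1,6)1 1/1
(1,7)1 1/1
(2,1)1 1/2
(2,2)1 2/3
(2,3)2 3/4
(2,4)2 1/1
(3,2)1 2/3
(3,3)2 1/3
(3,5)2 — no occupied neighbors
(3,7)2 0/1
(4,1)1 2/2
(4,2)1 3/3
(4,3)1 2/3
(4,4)1 1/2
(4,6)2 0/1
(4,7)1 1/3
(5,1)1 1/1
(5,4)2 1/3
(5,5)1 0/2
(5,7)1 2/2
(6,2)1 0/2
(6,3)2 2/3
(6,4)2 4/4
(6,5)2 1/2
(6,7)1 1/1
(7,1)2 1/1
(7,2)2 2/3
(7,3)2 3/3
(7,4)2 2/2
(7,6)1 — no occupied neighbors
Sum over 30 individuals: 0/1 + 1/1 + 1/1 + 1/1 + 1/2 + 2/3 + 3/4 + 1/1 + 2/3 + 1/3 + 0/1 + 2/2 + 3/3 + 2/3 + 1/2 + 0/1 + 1/3 + 1/1 + 1/3 + 0/2 + 2/2 + 0/2 + 2/3 + 4/4 + 1/2 + 1/1 + 1/1 + 2/3 + 3/3 + 2/2 = 235/12; mean = 235/12 ÷ 30 = 47/72 = 0.652777… → 0.653.

0.653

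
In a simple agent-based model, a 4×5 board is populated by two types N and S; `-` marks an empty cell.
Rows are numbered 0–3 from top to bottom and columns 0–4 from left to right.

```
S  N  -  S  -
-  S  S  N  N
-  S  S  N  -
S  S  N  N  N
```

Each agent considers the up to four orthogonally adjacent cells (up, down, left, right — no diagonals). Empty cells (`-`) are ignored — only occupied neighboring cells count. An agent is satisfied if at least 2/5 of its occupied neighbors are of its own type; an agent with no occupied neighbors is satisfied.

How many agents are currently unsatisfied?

4

(0,0)S 0/1 unhappy
(0,1)N 0/2 unhappy
(0,3)S 0/1 unhappy
(1,1)S 2/3 ok
(1,2)S 2/3 ok
(1,3)N 2/4 ok
(1,4)N 1/1 ok
(2,1)S 3/3 ok
(2,2)S 2/4 ok
(2,3)N 2/3 ok
(3,0)S 1/1 ok
(3,1)S 2/3 ok
(3,2)N 1/3 unhappy
(3,3)N 3/3 ok
(3,4)N 1/1 ok
Unsatisfied: (0,0), (0,1), (0,3), (3,2) — 4 in total.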